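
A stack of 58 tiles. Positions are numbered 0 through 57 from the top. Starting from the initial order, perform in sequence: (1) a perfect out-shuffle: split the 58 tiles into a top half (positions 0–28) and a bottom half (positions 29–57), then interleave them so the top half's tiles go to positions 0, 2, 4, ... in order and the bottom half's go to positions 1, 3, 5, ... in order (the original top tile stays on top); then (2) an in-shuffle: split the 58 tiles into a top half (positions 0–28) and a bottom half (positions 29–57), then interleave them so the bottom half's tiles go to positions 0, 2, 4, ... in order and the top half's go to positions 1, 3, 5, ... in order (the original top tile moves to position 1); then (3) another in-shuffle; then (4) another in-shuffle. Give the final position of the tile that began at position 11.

Track the tile from position 11 forward through each operation:
  after op 1 (out-shuffle): 11 → 22
  after op 2 (in-shuffle): 22 → 45
  after op 3 (in-shuffle): 45 → 32
  after op 4 (in-shuffle): 32 → 6

6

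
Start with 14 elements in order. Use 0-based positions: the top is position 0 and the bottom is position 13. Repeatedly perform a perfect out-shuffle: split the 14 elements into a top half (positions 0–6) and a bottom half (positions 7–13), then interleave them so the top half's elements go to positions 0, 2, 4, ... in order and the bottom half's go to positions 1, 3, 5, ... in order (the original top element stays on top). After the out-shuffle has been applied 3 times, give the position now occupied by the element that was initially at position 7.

Track the element's position through each out-shuffle:
7 → 1 → 2 → 4

4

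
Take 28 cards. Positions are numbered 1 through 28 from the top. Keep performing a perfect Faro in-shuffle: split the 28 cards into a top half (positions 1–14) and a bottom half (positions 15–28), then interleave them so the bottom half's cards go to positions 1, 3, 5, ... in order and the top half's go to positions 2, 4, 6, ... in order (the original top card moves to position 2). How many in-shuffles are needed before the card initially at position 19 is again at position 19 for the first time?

Follow position 19 under repeated in-shuffles:
19 → 9 → 18 → 7 → 14 → 28 → 27 → 25 → ... → 19 (length 28)
It first returns after 28 in-shuffles.

28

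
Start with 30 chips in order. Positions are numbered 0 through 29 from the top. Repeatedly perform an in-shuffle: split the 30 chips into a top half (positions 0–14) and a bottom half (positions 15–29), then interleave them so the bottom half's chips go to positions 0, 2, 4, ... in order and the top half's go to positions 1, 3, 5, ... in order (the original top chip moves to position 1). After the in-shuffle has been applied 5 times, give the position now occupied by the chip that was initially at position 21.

Track the chip's position through each in-shuffle:
21 → 12 → 25 → 20 → 10 → 21

21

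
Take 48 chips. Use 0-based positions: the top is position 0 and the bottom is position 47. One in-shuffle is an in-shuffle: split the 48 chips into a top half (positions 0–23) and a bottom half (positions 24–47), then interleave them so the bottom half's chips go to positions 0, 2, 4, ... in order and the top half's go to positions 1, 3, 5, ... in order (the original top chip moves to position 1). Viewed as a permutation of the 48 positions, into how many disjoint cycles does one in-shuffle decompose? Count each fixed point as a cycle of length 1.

4

Trace each unvisited position around until it returns:
(0 1 3 7 15 31 ... len 21) (2 5 11 23 47 46 ... len 21) (6 13 27) (20 41 34)
4 cycles in total.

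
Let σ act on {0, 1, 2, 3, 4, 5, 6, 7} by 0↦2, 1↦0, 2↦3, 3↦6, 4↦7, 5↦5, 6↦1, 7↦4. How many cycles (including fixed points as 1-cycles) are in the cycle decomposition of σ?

3

Cycle decomposition: (0 2 3 6 1) (4 7) (5).
3 cycles.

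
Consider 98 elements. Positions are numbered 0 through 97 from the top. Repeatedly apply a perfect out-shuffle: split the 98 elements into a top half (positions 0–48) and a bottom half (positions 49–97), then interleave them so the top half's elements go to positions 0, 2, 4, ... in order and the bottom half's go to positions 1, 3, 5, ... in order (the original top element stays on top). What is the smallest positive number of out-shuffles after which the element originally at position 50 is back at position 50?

48

Follow position 50 under repeated out-shuffles:
50 → 3 → 6 → 12 → 24 → 48 → 96 → 95 → ... → 50 (length 48)
It first returns after 48 out-shuffles.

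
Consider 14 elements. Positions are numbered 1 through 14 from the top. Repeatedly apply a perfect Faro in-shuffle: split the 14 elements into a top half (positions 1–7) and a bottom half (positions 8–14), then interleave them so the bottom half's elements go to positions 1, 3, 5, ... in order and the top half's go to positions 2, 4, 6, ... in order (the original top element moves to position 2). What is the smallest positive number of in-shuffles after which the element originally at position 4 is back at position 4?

Follow position 4 under repeated in-shuffles:
4 → 8 → 1 → 2 → 4
It first returns after 4 in-shuffles.

4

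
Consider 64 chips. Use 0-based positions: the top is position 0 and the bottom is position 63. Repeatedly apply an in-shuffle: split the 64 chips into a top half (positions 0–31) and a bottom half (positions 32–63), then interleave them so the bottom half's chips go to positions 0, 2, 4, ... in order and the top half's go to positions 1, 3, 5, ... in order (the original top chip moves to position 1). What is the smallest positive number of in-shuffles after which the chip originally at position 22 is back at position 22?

12

Follow position 22 under repeated in-shuffles:
22 → 45 → 26 → 53 → 42 → 20 → 41 → 18 → 37 → 10 → 21 → 43 → 22
It first returns after 12 in-shuffles.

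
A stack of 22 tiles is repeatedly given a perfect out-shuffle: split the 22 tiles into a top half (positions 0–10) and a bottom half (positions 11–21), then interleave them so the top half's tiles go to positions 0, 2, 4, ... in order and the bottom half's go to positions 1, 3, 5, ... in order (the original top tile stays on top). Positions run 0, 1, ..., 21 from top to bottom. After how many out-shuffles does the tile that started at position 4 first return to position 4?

6

Follow position 4 under repeated out-shuffles:
4 → 8 → 16 → 11 → 1 → 2 → 4
It first returns after 6 out-shuffles.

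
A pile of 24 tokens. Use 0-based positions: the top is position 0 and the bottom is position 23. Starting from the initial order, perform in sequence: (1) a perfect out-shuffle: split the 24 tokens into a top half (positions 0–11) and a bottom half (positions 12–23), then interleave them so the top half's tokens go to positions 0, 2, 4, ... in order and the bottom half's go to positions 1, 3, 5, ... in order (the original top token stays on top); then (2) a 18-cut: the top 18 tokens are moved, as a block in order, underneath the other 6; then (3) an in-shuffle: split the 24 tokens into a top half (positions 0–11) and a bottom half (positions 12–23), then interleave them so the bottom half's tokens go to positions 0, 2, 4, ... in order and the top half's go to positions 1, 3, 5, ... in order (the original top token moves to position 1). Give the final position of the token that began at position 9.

Track the token from position 9 forward through each operation:
  after op 1 (out-shuffle): 9 → 18
  after op 2 (cut 18): 18 → 0
  after op 3 (in-shuffle): 0 → 1

1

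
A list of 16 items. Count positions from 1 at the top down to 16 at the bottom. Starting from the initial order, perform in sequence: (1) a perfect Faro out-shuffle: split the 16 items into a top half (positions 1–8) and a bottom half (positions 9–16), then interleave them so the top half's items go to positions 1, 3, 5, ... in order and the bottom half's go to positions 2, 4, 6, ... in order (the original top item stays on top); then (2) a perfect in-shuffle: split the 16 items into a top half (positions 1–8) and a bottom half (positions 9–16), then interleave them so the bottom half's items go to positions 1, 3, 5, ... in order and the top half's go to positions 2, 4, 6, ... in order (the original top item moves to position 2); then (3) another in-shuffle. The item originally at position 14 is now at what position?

14

Track the item from position 14 forward through each operation:
  after op 1 (out-shuffle): 14 → 12
  after op 2 (in-shuffle): 12 → 7
  after op 3 (in-shuffle): 7 → 14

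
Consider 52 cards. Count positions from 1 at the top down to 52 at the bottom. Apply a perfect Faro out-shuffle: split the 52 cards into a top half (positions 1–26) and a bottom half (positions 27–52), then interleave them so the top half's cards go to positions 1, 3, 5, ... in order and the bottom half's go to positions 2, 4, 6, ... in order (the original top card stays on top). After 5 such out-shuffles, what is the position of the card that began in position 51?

20

Track the card's position through each out-shuffle:
51 → 50 → 48 → 44 → 36 → 20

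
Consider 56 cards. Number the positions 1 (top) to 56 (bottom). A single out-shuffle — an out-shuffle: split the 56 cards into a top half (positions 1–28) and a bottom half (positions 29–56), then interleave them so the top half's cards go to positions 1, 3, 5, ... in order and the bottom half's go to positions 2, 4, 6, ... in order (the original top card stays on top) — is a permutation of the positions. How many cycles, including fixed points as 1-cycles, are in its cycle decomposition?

Trace each unvisited position around until it returns:
(1) (2 3 5 9 17 33 ... len 20) (4 7 13 25 49 42 ... len 20) (6 11 21 41 26 51 46 36 16 31) (12 23 45 34) (56)
6 cycles in total.

6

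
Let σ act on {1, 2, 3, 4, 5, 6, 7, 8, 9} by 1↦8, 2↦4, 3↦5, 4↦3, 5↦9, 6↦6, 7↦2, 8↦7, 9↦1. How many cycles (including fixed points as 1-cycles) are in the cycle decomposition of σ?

Cycle decomposition: (1 8 7 2 4 3 5 9) (6).
2 cycles.

2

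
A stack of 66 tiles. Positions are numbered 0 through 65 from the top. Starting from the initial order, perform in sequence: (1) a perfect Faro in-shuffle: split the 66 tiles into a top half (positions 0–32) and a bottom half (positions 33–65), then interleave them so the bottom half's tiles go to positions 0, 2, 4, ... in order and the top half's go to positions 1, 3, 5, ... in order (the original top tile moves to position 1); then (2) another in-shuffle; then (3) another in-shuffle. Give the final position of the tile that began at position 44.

24

Track the tile from position 44 forward through each operation:
  after op 1 (in-shuffle): 44 → 22
  after op 2 (in-shuffle): 22 → 45
  after op 3 (in-shuffle): 45 → 24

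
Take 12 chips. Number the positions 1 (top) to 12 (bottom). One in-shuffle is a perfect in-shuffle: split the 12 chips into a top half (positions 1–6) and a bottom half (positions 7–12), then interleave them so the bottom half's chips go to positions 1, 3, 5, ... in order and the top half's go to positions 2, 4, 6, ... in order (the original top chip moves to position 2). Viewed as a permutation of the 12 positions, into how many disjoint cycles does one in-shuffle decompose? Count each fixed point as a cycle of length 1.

Trace each unvisited position around until it returns:
(1 2 4 8 3 6 ... len 12)
1 cycle in total.

1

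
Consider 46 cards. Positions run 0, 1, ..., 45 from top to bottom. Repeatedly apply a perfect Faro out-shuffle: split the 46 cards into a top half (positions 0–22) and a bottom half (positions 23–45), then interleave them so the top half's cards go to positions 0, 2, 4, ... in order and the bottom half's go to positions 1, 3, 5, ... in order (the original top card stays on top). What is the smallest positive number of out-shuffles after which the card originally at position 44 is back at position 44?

Follow position 44 under repeated out-shuffles:
44 → 43 → 41 → 37 → 29 → 13 → 26 → 7 → 14 → 28 → 11 → 22 → 44
It first returns after 12 out-shuffles.

12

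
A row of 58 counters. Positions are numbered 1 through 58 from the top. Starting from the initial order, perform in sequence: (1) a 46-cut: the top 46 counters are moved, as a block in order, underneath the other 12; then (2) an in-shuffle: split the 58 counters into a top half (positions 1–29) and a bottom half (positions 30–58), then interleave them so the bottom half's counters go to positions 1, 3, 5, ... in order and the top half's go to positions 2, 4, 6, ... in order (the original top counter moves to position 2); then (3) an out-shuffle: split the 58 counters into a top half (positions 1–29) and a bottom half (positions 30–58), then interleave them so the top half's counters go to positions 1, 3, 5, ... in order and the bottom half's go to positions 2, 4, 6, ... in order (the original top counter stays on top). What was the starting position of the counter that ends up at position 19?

51

Undo the operations in reverse order, starting from position 19:
  undo op 3 (out-shuffle, from top half): 19 ← 10
  undo op 2 (in-shuffle, from top half): 10 ← 5
  undo op 1 (cut 46): 5 ← 51
So the counter at position 19 came from original position 51.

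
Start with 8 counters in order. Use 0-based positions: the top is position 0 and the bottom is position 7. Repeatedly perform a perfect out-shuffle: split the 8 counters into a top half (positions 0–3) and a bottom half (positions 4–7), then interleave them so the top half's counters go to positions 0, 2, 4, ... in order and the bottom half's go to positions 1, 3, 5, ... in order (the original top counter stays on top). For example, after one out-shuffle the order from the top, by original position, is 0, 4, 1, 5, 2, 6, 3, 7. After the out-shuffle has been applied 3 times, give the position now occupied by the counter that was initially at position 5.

5

Track the counter's position through each out-shuffle:
5 → 3 → 6 → 5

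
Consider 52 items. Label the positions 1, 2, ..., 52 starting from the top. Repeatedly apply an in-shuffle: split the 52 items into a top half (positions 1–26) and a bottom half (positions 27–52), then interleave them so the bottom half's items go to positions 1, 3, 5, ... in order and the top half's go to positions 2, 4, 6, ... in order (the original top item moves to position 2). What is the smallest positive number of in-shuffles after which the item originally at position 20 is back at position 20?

Follow position 20 under repeated in-shuffles:
20 → 40 → 27 → 1 → 2 → 4 → 8 → 16 → ... → 20 (length 52)
It first returns after 52 in-shuffles.

52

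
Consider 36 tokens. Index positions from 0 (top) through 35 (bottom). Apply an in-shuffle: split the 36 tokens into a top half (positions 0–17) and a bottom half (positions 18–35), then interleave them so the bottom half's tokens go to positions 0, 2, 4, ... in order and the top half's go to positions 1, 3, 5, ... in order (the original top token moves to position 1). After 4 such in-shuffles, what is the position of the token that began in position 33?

Track the token's position through each in-shuffle:
33 → 30 → 24 → 12 → 25

25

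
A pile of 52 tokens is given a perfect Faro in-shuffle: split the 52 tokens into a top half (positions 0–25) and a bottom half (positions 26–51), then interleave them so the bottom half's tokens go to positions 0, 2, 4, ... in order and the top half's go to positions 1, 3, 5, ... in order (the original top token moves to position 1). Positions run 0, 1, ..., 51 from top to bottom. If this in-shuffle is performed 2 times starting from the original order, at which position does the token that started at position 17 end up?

18

Track the token's position through each in-shuffle:
17 → 35 → 18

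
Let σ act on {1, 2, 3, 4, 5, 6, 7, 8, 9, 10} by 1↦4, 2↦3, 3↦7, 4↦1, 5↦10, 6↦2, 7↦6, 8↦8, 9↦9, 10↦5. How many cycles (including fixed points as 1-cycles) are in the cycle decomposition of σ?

5

Cycle decomposition: (1 4) (2 3 7 6) (5 10) (8) (9).
5 cycles.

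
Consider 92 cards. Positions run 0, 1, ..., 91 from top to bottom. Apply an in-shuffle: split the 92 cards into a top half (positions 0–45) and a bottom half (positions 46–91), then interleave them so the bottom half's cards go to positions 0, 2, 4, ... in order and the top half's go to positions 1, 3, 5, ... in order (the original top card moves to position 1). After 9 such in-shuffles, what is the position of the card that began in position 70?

Track the card's position through each in-shuffle:
70 → 48 → 4 → 9 → 19 → 39 → 79 → 66 → 40 → 81

81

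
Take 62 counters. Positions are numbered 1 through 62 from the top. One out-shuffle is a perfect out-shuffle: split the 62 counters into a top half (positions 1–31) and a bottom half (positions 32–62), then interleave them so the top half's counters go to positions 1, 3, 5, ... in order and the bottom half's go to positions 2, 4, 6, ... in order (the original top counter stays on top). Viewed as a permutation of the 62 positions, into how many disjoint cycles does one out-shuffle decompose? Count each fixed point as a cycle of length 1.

Trace each unvisited position around until it returns:
(1) (2 3 5 9 17 33 ... len 60) (62)
3 cycles in total.

3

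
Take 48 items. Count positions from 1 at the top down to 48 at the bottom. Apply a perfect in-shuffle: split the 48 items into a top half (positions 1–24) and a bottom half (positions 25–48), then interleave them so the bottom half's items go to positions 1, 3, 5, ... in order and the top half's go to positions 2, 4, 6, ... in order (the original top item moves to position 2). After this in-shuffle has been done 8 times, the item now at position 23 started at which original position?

Work backwards from position 23, undoing one in-shuffle at a time:
23 ← 36 ← 18 ← 9 ← 29 ← 39 ← 44 ← 22 ← 11
So the item now at position 23 started at position 11.

11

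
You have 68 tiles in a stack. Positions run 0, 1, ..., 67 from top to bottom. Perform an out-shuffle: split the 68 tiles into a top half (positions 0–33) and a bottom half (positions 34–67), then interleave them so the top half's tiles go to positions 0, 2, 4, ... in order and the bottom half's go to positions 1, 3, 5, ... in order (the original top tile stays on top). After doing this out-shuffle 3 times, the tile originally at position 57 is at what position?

54

Track the tile's position through each out-shuffle:
57 → 47 → 27 → 54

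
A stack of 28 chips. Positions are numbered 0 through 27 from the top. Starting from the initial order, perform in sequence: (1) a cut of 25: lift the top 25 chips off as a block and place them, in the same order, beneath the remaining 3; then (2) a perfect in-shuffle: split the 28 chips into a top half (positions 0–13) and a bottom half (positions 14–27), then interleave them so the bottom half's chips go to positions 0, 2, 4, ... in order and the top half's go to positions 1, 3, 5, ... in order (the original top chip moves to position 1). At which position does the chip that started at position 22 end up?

Track the chip from position 22 forward through each operation:
  after op 1 (cut 25): 22 → 25
  after op 2 (in-shuffle): 25 → 22

22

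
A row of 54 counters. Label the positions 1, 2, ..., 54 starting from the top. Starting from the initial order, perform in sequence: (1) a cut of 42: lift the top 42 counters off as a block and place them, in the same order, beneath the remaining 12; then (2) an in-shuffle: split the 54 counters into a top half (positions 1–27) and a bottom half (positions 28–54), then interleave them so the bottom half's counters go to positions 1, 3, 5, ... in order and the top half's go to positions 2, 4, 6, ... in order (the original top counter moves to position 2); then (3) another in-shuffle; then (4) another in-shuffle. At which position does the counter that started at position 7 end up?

42

Track the counter from position 7 forward through each operation:
  after op 1 (cut 42): 7 → 19
  after op 2 (in-shuffle): 19 → 38
  after op 3 (in-shuffle): 38 → 21
  after op 4 (in-shuffle): 21 → 42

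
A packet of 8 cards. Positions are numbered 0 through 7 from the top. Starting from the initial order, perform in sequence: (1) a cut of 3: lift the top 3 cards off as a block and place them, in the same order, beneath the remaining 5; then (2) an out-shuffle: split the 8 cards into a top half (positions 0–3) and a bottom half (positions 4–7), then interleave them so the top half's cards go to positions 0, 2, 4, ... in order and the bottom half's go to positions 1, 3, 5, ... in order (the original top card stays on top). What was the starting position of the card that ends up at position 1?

Undo the operations in reverse order, starting from position 1:
  undo op 2 (out-shuffle, from bottom half): 1 ← 4
  undo op 1 (cut 3): 4 ← 7
So the card at position 1 came from original position 7.

7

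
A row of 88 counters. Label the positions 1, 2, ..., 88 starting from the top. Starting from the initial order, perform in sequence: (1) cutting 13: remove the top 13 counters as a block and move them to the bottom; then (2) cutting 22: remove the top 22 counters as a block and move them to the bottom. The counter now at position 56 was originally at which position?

Undo the operations in reverse order, starting from position 56:
  undo op 2 (cut 22): 56 ← 78
  undo op 1 (cut 13): 78 ← 3
So the counter at position 56 came from original position 3.

3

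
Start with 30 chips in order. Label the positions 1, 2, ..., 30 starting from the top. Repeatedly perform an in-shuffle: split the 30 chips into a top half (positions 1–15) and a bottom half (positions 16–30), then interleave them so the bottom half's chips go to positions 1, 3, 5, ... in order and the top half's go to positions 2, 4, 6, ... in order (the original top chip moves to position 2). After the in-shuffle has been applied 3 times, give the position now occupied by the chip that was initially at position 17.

12

Track the chip's position through each in-shuffle:
17 → 3 → 6 → 12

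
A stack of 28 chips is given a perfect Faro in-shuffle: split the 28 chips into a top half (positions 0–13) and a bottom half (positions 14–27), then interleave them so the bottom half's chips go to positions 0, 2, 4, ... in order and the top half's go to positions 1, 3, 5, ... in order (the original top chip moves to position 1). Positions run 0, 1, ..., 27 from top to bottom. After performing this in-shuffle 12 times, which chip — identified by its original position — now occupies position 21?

Work backwards from position 21, undoing one in-shuffle at a time:
21 ← 10 ← 19 ← 9 ← 4 ← 16 ← 22 ← 25 ← 12 ← 20 ← 24 ← 26 ← 27
So the chip now at position 21 started at position 27.

27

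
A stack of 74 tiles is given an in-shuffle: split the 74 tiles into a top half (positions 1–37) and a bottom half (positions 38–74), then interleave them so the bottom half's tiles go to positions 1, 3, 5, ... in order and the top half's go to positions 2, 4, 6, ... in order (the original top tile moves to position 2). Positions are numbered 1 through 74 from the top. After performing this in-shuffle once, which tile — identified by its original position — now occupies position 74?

37

Work backwards from position 74, undoing one in-shuffle at a time:
74 ← 37
So the tile now at position 74 started at position 37.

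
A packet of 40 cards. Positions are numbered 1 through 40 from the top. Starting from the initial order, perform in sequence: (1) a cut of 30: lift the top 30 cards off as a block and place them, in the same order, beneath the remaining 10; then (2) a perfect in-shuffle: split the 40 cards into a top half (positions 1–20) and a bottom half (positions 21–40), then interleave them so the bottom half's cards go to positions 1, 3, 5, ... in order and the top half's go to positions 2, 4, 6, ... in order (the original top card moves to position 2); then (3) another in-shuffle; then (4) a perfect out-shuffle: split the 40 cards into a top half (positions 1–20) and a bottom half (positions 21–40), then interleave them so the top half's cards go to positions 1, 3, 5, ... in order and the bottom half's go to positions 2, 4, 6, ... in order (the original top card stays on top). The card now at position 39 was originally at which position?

Undo the operations in reverse order, starting from position 39:
  undo op 4 (out-shuffle, from top half): 39 ← 20
  undo op 3 (in-shuffle, from top half): 20 ← 10
  undo op 2 (in-shuffle, from top half): 10 ← 5
  undo op 1 (cut 30): 5 ← 35
So the card at position 39 came from original position 35.

35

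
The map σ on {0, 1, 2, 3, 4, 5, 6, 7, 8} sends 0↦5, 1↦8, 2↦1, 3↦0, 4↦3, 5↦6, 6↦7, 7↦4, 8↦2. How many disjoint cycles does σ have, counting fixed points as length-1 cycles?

Cycle decomposition: (0 5 6 7 4 3) (1 8 2).
2 cycles.

2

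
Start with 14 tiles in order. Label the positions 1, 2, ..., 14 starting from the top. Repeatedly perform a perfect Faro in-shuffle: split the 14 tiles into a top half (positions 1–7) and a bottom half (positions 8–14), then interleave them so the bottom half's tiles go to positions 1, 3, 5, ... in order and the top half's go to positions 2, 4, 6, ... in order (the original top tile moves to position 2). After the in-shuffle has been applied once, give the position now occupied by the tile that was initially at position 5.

10

Track the tile's position through each in-shuffle:
5 → 10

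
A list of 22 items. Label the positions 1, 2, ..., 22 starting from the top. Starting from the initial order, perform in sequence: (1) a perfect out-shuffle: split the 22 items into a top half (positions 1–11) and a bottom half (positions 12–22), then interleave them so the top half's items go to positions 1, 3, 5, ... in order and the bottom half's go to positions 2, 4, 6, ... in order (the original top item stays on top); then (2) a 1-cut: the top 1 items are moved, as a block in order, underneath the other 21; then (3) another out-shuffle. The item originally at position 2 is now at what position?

3

Track the item from position 2 forward through each operation:
  after op 1 (out-shuffle): 2 → 3
  after op 2 (cut 1): 3 → 2
  after op 3 (out-shuffle): 2 → 3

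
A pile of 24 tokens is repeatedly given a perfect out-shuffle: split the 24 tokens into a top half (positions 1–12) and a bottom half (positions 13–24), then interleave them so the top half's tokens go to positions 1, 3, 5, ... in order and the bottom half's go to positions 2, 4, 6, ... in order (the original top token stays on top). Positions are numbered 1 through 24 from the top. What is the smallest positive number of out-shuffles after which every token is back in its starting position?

11

The out-shuffle permutes the 24 positions with cycle lengths [1, 1, 11, 11].
Every token is home exactly when every cycle has completed a whole number of laps, i.e. after lcm(1, 11) = 11 out-shuffles.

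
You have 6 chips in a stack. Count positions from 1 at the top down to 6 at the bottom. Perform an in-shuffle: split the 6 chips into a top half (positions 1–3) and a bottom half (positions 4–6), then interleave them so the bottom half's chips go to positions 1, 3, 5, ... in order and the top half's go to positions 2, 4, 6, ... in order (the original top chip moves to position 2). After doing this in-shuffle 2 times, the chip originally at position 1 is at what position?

Track the chip's position through each in-shuffle:
1 → 2 → 4

4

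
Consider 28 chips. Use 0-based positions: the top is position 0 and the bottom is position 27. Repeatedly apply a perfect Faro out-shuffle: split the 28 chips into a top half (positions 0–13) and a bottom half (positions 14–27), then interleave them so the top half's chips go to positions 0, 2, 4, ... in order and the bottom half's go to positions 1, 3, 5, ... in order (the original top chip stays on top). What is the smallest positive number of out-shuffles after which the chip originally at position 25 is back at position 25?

18

Follow position 25 under repeated out-shuffles:
25 → 23 → 19 → 11 → 22 → 17 → 7 → 14 → 1 → 2 → 4 → 8 → 16 → 5 → 10 → 20 → 13 → 26 → 25
It first returns after 18 out-shuffles.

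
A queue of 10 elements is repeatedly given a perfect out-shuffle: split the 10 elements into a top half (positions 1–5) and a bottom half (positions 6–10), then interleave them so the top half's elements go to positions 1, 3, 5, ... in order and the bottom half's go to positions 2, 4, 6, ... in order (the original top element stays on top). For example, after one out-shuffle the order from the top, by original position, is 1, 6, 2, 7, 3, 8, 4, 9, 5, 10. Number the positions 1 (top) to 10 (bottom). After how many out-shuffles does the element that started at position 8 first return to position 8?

6

Follow position 8 under repeated out-shuffles:
8 → 6 → 2 → 3 → 5 → 9 → 8
It first returns after 6 out-shuffles.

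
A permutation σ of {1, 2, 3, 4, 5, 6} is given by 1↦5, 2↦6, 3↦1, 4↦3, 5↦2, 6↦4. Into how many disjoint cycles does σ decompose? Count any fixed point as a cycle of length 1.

1

Cycle decomposition: (1 5 2 6 4 3).
1 cycle.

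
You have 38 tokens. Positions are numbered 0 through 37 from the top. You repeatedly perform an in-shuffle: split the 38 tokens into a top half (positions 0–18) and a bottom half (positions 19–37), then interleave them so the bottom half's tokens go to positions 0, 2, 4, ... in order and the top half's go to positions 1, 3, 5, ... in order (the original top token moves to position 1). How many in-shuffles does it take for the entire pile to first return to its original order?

The in-shuffle permutes the 38 positions with cycle lengths [2, 12, 12, 12].
Every token is home exactly when every cycle has completed a whole number of laps, i.e. after lcm(2, 12) = 12 in-shuffles.

12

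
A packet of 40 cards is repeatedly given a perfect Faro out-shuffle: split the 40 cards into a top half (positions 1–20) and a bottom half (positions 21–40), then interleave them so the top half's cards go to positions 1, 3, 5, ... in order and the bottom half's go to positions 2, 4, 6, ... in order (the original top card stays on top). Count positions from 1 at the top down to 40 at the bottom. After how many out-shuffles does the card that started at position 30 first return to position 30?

Follow position 30 under repeated out-shuffles:
30 → 20 → 39 → 38 → 36 → 32 → 24 → 8 → 15 → 29 → 18 → 35 → 30
It first returns after 12 out-shuffles.

12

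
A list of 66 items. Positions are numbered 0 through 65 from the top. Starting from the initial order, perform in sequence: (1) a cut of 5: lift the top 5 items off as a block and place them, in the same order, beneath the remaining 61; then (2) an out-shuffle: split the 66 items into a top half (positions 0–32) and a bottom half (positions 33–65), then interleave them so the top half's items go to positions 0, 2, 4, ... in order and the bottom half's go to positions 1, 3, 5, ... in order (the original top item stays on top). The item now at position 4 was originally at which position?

7

Undo the operations in reverse order, starting from position 4:
  undo op 2 (out-shuffle, from top half): 4 ← 2
  undo op 1 (cut 5): 2 ← 7
So the item at position 4 came from original position 7.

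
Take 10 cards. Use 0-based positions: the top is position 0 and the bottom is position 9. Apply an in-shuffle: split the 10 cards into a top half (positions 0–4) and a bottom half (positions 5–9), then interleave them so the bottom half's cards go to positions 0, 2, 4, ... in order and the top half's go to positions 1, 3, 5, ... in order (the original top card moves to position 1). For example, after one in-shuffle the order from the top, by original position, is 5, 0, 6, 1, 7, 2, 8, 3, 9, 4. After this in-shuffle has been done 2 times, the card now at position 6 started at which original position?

Work backwards from position 6, undoing one in-shuffle at a time:
6 ← 8 ← 9
So the card now at position 6 started at position 9.

9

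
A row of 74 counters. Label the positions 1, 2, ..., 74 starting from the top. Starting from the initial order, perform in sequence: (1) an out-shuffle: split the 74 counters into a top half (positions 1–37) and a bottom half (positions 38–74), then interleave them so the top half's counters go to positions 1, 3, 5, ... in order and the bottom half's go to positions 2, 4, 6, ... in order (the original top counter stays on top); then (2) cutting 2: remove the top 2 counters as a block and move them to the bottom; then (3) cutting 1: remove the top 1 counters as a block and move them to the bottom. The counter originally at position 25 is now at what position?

46

Track the counter from position 25 forward through each operation:
  after op 1 (out-shuffle): 25 → 49
  after op 2 (cut 2): 49 → 47
  after op 3 (cut 1): 47 → 46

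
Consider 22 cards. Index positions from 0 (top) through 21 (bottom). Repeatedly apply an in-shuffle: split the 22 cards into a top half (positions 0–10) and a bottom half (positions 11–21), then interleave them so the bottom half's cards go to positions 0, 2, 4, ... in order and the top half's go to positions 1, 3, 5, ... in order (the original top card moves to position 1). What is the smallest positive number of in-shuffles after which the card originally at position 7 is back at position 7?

Follow position 7 under repeated in-shuffles:
7 → 15 → 8 → 17 → 12 → 2 → 5 → 11 → 0 → 1 → 3 → 7
It first returns after 11 in-shuffles.

11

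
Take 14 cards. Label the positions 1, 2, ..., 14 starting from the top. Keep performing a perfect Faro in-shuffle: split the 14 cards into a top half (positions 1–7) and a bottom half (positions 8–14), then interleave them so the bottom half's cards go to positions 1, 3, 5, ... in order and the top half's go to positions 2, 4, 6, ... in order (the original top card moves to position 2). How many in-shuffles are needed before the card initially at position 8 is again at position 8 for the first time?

4

Follow position 8 under repeated in-shuffles:
8 → 1 → 2 → 4 → 8
It first returns after 4 in-shuffles.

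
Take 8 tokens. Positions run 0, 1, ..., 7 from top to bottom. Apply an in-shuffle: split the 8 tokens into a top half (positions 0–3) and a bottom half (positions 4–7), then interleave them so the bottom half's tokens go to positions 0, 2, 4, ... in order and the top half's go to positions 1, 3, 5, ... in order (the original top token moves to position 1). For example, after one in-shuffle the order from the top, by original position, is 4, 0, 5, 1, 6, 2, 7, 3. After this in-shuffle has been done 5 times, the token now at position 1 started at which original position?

3

Work backwards from position 1, undoing one in-shuffle at a time:
1 ← 0 ← 4 ← 6 ← 7 ← 3
So the token now at position 1 started at position 3.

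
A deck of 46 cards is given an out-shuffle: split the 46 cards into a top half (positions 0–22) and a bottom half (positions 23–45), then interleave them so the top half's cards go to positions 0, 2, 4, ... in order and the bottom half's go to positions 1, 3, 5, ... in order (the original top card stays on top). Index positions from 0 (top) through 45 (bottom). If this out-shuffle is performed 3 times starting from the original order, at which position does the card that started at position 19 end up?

Track the card's position through each out-shuffle:
19 → 38 → 31 → 17

17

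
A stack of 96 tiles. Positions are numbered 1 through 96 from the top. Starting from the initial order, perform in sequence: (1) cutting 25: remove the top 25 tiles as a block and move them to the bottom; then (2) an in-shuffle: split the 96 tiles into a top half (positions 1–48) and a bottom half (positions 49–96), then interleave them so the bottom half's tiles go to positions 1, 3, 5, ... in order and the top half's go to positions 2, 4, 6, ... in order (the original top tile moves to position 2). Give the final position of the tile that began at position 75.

3

Track the tile from position 75 forward through each operation:
  after op 1 (cut 25): 75 → 50
  after op 2 (in-shuffle): 50 → 3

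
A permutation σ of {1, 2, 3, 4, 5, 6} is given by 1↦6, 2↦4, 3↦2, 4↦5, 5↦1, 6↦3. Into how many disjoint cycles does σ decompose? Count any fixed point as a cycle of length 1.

Cycle decomposition: (1 6 3 2 4 5).
1 cycle.

1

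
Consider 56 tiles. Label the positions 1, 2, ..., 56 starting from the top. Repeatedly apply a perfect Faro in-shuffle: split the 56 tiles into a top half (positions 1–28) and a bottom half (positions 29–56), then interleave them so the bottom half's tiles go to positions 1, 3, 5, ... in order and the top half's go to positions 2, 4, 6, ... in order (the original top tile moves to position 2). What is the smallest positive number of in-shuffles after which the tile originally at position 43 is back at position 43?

Follow position 43 under repeated in-shuffles:
43 → 29 → 1 → 2 → 4 → 8 → 16 → 32 → 7 → 14 → 28 → 56 → 55 → 53 → 49 → 41 → 25 → 50 → 43
It first returns after 18 in-shuffles.

18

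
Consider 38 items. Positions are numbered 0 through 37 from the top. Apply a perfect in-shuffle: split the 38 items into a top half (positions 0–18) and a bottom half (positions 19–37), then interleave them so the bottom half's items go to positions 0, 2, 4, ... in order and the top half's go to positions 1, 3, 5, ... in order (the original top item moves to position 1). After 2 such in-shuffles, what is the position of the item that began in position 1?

Track the item's position through each in-shuffle:
1 → 3 → 7

7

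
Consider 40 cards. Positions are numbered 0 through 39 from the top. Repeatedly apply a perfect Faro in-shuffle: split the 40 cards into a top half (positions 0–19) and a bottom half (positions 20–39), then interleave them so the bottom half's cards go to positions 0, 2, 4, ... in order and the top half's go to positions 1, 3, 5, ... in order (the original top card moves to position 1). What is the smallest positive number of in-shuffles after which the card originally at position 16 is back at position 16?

20

Follow position 16 under repeated in-shuffles:
16 → 33 → 26 → 12 → 25 → 10 → 21 → 2 → 5 → 11 → 23 → 6 → 13 → 27 → 14 → 29 → 18 → 37 → 34 → 28 → 16
It first returns after 20 in-shuffles.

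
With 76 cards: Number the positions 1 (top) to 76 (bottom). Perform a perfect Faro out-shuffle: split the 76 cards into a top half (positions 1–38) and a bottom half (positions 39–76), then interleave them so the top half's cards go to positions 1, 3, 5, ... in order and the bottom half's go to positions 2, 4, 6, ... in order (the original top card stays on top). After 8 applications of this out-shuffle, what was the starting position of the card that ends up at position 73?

Work backwards from position 73, undoing one out-shuffle at a time:
73 ← 37 ← 19 ← 10 ← 43 ← 22 ← 49 ← 25 ← 13
So the card now at position 73 started at position 13.

13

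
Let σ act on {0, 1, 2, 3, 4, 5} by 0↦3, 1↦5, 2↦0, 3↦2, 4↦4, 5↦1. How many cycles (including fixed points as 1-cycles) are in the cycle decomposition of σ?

Cycle decomposition: (0 3 2) (1 5) (4).
3 cycles.

3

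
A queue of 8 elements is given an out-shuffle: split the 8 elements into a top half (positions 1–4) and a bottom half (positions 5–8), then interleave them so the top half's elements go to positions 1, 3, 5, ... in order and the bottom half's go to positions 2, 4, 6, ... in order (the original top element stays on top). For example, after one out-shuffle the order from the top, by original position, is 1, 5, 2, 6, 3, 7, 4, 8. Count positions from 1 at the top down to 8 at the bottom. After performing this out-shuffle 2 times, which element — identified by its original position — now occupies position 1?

1

Work backwards from position 1, undoing one out-shuffle at a time:
1 ← 1 ← 1
So the element now at position 1 started at position 1.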